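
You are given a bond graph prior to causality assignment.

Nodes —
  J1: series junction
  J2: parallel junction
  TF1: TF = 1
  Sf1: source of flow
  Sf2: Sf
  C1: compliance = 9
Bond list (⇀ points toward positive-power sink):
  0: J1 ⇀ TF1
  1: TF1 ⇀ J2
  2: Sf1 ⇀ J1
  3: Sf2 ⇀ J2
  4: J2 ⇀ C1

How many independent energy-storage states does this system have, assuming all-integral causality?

bond 2 stroke at Sf1  (Sf1: flow source, stroke at near end)
bond 3 stroke at Sf2  (Sf2 (Sf) sets flow on bond)
bond 0 stroke at J1  (1-jn J1 has f-setter on 2)
bond 1 stroke at TF1  (TF1 one-in-one-out from 0)
bond 4 stroke at J2  (closing 0-jn rule on J2)

1  (C1 all integral)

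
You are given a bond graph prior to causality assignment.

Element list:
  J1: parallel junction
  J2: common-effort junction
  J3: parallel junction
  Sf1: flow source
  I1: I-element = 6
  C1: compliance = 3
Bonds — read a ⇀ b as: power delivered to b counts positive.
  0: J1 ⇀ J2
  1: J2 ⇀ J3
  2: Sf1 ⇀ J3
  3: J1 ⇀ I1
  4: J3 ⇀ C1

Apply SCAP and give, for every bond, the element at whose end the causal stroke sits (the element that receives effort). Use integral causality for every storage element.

#0 stroke→J1
#1 stroke→J2
#2 stroke→Sf1
#3 stroke→I1
#4 stroke→J3

β2 →Sf1  (Sf1 (Sf) sets flow on bond)
β3 →I1  (I1 integral (f out))
β0 →J1  (closing 0-jn rule on J1)
β1 →J2  (closing 0-jn rule on J2)
β4 →J3  (only one effort-in slot at J3)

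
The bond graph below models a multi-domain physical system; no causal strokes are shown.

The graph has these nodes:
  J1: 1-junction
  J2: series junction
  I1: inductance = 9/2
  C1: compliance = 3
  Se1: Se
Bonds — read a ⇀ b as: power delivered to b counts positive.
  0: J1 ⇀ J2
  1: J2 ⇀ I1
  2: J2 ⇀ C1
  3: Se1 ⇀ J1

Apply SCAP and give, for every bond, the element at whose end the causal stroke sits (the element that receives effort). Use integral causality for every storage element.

bond 0 stroke at J2
bond 1 stroke at I1
bond 2 stroke at J2
bond 3 stroke at J1

b3 stroke at J1  (Se1 (Se) sets effort on bond)
b0 stroke at J2  (only one flow-in slot at J1)
b1 stroke at I1  (I1 outputs flow p/I1)
b2 stroke at J2  (1-jn J2 has f-setter on 1)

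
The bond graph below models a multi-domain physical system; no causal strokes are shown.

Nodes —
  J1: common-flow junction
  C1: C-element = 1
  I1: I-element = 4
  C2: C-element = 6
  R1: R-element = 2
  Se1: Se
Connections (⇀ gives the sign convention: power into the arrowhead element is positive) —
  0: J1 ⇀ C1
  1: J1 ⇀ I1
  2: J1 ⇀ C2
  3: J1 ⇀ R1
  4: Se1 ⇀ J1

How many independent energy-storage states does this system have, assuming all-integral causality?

b4 stroke at J1  (Se1: effort source, stroke at far end)
b0 stroke at J1  (C1 outputs effort q/C1)
b1 stroke at I1  (I1: I, integral causality)
b2 stroke at J1  (1-jn J1 has f-setter on 1)
b3 stroke at J1  (common-f at J1 fixed by 1)

3  (C1, C2, I1 all integral)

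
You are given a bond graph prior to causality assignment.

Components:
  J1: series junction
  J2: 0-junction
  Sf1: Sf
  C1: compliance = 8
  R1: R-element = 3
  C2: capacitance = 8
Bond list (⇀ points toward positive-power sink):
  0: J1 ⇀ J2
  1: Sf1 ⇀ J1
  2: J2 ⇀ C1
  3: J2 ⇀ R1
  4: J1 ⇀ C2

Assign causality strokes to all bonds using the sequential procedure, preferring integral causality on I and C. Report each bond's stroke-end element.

#1 stroke at Sf1  (Sf1 (Sf) sets flow on bond)
#0 stroke at J1  (J1 flow already set via bond 1)
#4 stroke at J1  (J1 flow already set via bond 1)
#2 stroke at J2  (C1 integral (e out))
#3 stroke at R1  (0-jn J2 has e-setter on 2)

bond 0 stroke→J1
bond 1 stroke→Sf1
bond 2 stroke→J2
bond 3 stroke→R1
bond 4 stroke→J1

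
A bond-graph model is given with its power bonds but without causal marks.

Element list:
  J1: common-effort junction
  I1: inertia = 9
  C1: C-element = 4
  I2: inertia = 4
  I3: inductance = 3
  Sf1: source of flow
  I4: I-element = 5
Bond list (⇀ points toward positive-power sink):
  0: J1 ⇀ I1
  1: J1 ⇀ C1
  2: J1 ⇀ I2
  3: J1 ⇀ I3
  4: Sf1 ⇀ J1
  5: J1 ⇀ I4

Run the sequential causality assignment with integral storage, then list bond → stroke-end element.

b0 stroke→I1
b1 stroke→J1
b2 stroke→I2
b3 stroke→I3
b4 stroke→Sf1
b5 stroke→I4

bond 4 →Sf1  (source Sf1 imposes f)
bond 0 →I1  (I1 outputs flow p/I1)
bond 1 →J1  (C1: C, integral causality)
bond 2 →I2  (J1: bond 1 brought effort, rest push out)
bond 3 →I3  (J1 effort already set via bond 1)
bond 5 →I4  (J1: bond 1 brought effort, rest push out)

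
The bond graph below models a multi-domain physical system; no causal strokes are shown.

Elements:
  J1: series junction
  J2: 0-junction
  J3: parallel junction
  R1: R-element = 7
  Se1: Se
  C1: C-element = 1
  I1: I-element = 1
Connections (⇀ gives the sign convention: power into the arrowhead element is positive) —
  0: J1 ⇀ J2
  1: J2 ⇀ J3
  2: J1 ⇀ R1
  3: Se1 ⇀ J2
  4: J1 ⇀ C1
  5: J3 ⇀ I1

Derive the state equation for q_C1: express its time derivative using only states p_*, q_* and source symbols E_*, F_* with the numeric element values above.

#3 |J2  (Se1 fixes effort; stroke away)
#0 |J1  (J2 effort already set via bond 3)
#1 |J3  (J2 effort already set via bond 3)
#5 |I1  (J3: bond 1 brought effort, rest push out)
#4 |J1  (C1: C, integral causality)
#2 |R1  (J1 needs exactly one f-in)

dq_C1/dt = -E_Se1/7 - q_C1/7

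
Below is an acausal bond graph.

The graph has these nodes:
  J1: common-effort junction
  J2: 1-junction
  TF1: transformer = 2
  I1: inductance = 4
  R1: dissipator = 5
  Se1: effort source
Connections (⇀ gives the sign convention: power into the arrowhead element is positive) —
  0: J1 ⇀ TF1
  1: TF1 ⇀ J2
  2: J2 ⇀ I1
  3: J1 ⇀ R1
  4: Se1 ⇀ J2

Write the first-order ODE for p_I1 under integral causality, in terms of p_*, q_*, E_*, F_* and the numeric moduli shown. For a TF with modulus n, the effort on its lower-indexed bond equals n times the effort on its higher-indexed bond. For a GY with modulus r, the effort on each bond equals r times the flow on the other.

dp_I1/dt = E_Se1 - 5*p_I1/16

#4 stroke→J2  (Se1: effort source, stroke at far end)
#2 stroke→I1  (prefer integral on I1)
#1 stroke→J2  (common-f at J2 fixed by 2)
#0 stroke→TF1  (TF1 one-in-one-out from 1)
#3 stroke→J1  (J1: last free bond brings effort in)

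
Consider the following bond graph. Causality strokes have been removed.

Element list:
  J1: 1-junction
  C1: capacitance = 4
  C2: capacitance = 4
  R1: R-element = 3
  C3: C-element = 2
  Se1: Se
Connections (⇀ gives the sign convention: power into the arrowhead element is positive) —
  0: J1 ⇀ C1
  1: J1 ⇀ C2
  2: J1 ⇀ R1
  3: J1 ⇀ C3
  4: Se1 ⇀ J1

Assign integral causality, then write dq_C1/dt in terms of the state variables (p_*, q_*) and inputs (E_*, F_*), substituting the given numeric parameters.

#4 |J1  (Se1 fixes effort; stroke away)
#0 |J1  (C1 integral (e out))
#1 |J1  (C2 integral (e out))
#3 |J1  (C3 outputs effort q/C3)
#2 |R1  (J1: last free bond brings flow in)

dq_C1/dt = E_Se1/3 - q_C1/12 - q_C2/12 - q_C3/6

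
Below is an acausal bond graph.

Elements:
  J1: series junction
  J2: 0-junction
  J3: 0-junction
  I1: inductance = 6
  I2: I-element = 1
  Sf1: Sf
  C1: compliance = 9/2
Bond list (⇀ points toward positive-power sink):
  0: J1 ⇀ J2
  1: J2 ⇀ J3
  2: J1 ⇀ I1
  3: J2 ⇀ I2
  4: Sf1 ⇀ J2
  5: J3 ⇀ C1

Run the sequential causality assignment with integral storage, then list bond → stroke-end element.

bond 4 stroke→Sf1  (source Sf1 imposes f)
bond 2 stroke→I1  (I1: I, integral causality)
bond 0 stroke→J1  (J1 flow already set via bond 2)
bond 3 stroke→I2  (I2 outputs flow p/I2)
bond 1 stroke→J2  (only one effort-in slot at J2)
bond 5 stroke→J3  (J3: last free bond brings effort in)

β0 |J1
β1 |J2
β2 |I1
β3 |I2
β4 |Sf1
β5 |J3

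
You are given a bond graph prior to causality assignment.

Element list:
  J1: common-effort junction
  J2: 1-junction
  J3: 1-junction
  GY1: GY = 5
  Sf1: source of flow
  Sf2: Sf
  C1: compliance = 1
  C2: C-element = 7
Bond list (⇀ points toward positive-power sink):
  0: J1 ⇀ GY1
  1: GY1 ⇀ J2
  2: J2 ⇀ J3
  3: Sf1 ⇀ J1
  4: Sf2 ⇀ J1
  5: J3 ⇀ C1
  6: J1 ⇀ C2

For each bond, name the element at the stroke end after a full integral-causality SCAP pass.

β0 stroke at GY1
β1 stroke at GY1
β2 stroke at J2
β3 stroke at Sf1
β4 stroke at Sf2
β5 stroke at J3
β6 stroke at J1

#3 |Sf1  (Sf1 (Sf) sets flow on bond)
#4 |Sf2  (Sf2 fixes flow; stroke at Sf2)
#5 |J3  (prefer integral on C1)
#2 |J2  (closing 1-jn rule on J3)
#1 |GY1  (J2 needs exactly one f-in)
#0 |GY1  (GY GY1: same side as bond 1)
#6 |J1  (J1: last free bond brings effort in)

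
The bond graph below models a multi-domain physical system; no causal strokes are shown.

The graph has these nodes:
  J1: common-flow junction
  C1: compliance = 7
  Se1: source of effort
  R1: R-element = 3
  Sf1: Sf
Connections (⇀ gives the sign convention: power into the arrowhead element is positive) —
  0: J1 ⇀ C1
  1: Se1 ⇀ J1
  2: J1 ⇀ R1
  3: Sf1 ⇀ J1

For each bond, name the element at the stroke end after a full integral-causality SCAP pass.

β1 |J1  (Se1: effort source, stroke at far end)
β3 |Sf1  (Sf1: flow source, stroke at near end)
β0 |J1  (J1: bond 3 brought flow, rest push out)
β2 |J1  (common-f at J1 fixed by 3)

b0 |J1
b1 |J1
b2 |J1
b3 |Sf1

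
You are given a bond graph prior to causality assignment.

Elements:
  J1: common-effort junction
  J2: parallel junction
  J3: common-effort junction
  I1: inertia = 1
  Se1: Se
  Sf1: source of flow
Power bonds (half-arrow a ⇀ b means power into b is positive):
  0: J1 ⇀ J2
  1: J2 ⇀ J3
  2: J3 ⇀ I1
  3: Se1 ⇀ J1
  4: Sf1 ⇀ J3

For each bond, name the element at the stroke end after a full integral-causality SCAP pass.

β0 stroke→J2
β1 stroke→J3
β2 stroke→I1
β3 stroke→J1
β4 stroke→Sf1

#3 |J1  (source Se1 imposes e)
#4 |Sf1  (Sf1 fixes flow; stroke at Sf1)
#0 |J2  (J1 effort already set via bond 3)
#1 |J3  (0-jn J2 has e-setter on 0)
#2 |I1  (common-e at J3 fixed by 1)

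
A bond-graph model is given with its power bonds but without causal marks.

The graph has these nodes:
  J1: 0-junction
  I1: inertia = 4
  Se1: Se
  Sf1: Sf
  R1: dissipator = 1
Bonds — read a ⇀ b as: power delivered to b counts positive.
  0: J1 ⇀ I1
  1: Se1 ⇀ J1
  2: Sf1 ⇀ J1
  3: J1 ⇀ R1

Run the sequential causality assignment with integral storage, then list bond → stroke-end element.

#1 →J1  (Se1: effort source, stroke at far end)
#2 →Sf1  (source Sf1 imposes f)
#0 →I1  (J1 effort already set via bond 1)
#3 →R1  (J1: bond 1 brought effort, rest push out)

β0 →I1
β1 →J1
β2 →Sf1
β3 →R1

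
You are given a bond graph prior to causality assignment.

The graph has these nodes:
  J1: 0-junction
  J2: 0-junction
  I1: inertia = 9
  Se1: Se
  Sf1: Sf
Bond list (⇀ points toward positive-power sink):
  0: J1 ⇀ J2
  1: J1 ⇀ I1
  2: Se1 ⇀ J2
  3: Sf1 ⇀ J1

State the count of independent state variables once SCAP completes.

bond 2 stroke→J2  (Se1: effort source, stroke at far end)
bond 3 stroke→Sf1  (Sf1 (Sf) sets flow on bond)
bond 0 stroke→J1  (J2 effort already set via bond 2)
bond 1 stroke→I1  (J1: bond 0 brought effort, rest push out)

1  (I1 all integral)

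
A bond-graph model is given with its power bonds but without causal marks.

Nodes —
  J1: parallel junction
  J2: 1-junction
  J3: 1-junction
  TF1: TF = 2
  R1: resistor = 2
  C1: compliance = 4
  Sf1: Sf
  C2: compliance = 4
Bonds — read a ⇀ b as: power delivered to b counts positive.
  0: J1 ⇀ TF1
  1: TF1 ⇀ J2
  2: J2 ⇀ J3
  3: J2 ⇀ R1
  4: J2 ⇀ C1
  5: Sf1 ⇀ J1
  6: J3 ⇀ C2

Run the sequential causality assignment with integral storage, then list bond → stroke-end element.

β5 |Sf1  (Sf1 fixes flow; stroke at Sf1)
β0 |J1  (J1: last free bond brings effort in)
β1 |TF1  (TF1 one-in-one-out from 0)
β2 |J2  (common-f at J2 fixed by 1)
β3 |J2  (1-jn J2 has f-setter on 1)
β4 |J2  (J2: bond 1 brought flow, rest push out)
β6 |J3  (J3 flow already set via bond 2)

#0 |J1
#1 |TF1
#2 |J2
#3 |J2
#4 |J2
#5 |Sf1
#6 |J3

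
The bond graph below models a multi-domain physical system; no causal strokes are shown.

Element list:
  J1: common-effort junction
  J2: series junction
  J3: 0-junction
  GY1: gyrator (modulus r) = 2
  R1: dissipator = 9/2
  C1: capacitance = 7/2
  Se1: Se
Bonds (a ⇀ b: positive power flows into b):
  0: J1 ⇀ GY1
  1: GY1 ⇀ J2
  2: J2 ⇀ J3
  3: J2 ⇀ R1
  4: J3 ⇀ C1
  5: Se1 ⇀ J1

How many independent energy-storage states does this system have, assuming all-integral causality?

1  (C1 all integral)

bond 5 stroke→J1  (Se1: effort source, stroke at far end)
bond 0 stroke→GY1  (common-e at J1 fixed by 5)
bond 1 stroke→GY1  (GY GY1: same side as bond 0)
bond 2 stroke→J2  (1-jn J2 has f-setter on 1)
bond 3 stroke→J2  (J2: bond 1 brought flow, rest push out)
bond 4 stroke→J3  (only one effort-in slot at J3)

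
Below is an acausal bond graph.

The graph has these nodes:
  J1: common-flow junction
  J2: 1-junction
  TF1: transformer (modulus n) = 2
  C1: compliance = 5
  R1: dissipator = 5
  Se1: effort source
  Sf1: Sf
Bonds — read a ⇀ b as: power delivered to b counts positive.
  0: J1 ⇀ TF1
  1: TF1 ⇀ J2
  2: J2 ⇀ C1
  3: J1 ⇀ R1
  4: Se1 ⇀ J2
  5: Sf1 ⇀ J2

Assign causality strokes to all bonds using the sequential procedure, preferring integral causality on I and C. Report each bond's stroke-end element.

bond 0 →TF1
bond 1 →J2
bond 2 →J2
bond 3 →J1
bond 4 →J2
bond 5 →Sf1

bond 4 stroke at J2  (source Se1 imposes e)
bond 5 stroke at Sf1  (Sf1 (Sf) sets flow on bond)
bond 1 stroke at J2  (1-jn J2 has f-setter on 5)
bond 2 stroke at J2  (1-jn J2 has f-setter on 5)
bond 0 stroke at TF1  (TF1: transformer flips bond 1)
bond 3 stroke at J1  (1-jn J1 has f-setter on 0)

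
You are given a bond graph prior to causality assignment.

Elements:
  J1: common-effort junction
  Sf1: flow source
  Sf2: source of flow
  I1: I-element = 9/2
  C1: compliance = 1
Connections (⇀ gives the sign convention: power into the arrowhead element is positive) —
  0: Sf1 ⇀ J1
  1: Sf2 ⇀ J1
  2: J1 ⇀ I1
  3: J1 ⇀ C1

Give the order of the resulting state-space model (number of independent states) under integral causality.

β0 stroke at Sf1  (Sf1 (Sf) sets flow on bond)
β1 stroke at Sf2  (Sf2: flow source, stroke at near end)
β2 stroke at I1  (prefer integral on I1)
β3 stroke at J1  (closing 0-jn rule on J1)

2  (C1, I1 all integral)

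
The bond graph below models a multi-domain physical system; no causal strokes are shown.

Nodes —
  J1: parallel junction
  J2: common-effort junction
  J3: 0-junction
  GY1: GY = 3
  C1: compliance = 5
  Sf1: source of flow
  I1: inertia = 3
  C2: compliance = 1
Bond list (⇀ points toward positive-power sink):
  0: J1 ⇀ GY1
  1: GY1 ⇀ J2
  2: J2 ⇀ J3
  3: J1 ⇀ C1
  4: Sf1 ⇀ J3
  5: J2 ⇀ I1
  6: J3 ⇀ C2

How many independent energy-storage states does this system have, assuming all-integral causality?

b4 →Sf1  (Sf1 fixes flow; stroke at Sf1)
b3 →J1  (C1: C, integral causality)
b0 →GY1  (J1: bond 3 brought effort, rest push out)
b1 →GY1  (GY1: gyrator matches bond 0)
b5 →I1  (I1: I, integral causality)
b2 →J2  (only one effort-in slot at J2)
b6 →J3  (closing 0-jn rule on J3)

3  (C1, C2, I1 all integral)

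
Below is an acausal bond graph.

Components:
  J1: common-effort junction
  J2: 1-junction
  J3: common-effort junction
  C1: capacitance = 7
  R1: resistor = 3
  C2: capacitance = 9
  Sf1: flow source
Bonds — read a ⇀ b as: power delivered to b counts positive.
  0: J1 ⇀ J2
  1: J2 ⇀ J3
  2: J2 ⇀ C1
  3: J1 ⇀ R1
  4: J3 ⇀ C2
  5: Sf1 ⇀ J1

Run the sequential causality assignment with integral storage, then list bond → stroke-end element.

β5 stroke→Sf1  (Sf1: flow source, stroke at near end)
β2 stroke→J2  (prefer integral on C1)
β4 stroke→J3  (C2 outputs effort q/C2)
β1 stroke→J2  (0-jn J3 has e-setter on 4)
β0 stroke→J1  (J2 needs exactly one f-in)
β3 stroke→R1  (common-e at J1 fixed by 0)

bond 0 stroke at J1
bond 1 stroke at J2
bond 2 stroke at J2
bond 3 stroke at R1
bond 4 stroke at J3
bond 5 stroke at Sf1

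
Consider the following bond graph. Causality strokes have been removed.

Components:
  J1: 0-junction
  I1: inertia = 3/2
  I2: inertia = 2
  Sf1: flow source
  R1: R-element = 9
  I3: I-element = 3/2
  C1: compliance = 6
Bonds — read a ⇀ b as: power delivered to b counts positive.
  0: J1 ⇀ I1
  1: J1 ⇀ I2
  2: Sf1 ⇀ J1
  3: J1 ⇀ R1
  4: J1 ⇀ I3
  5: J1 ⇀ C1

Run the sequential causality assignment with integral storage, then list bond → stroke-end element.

b2 stroke at Sf1  (source Sf1 imposes f)
b0 stroke at I1  (I1 integral (f out))
b1 stroke at I2  (I2: I, integral causality)
b4 stroke at I3  (I3 outputs flow p/I3)
b5 stroke at J1  (prefer integral on C1)
b3 stroke at R1  (common-e at J1 fixed by 5)

b0 stroke→I1
b1 stroke→I2
b2 stroke→Sf1
b3 stroke→R1
b4 stroke→I3
b5 stroke→J1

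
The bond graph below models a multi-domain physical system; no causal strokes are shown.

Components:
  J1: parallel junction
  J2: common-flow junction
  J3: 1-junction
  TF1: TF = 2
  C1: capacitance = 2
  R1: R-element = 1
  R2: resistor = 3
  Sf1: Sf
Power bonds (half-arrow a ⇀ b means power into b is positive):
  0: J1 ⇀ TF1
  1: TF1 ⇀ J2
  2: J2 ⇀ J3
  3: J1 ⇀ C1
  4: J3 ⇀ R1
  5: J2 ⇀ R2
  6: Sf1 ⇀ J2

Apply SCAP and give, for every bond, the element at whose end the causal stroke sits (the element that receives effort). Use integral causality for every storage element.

bond 0 |TF1
bond 1 |J2
bond 2 |J2
bond 3 |J1
bond 4 |J3
bond 5 |J2
bond 6 |Sf1

#6 →Sf1  (source Sf1 imposes f)
#1 →J2  (J2: bond 6 brought flow, rest push out)
#2 →J2  (J2 flow already set via bond 6)
#5 →J2  (common-f at J2 fixed by 6)
#4 →J3  (J3 flow already set via bond 2)
#0 →TF1  (TF TF1: opposite of bond 1)
#3 →J1  (J1 needs exactly one e-in)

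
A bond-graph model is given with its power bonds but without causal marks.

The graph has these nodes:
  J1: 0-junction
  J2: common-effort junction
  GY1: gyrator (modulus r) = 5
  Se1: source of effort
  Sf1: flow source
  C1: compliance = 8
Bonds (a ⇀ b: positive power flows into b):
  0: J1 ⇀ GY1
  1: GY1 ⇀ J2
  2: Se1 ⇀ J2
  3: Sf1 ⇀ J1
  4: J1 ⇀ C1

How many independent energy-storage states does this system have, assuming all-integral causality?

bond 2 |J2  (Se1 fixes effort; stroke away)
bond 3 |Sf1  (source Sf1 imposes f)
bond 1 |GY1  (0-jn J2 has e-setter on 2)
bond 0 |GY1  (GY GY1: same side as bond 1)
bond 4 |J1  (only one effort-in slot at J1)

1  (C1 all integral)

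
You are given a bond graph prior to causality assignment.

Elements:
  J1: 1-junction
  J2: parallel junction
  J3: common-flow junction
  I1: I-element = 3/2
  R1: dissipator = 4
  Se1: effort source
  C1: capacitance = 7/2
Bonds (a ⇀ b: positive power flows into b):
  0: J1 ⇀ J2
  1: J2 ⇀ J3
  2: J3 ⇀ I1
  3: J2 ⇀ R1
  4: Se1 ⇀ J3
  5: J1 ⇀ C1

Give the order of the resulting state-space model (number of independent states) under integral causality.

b4 →J3  (Se1 (Se) sets effort on bond)
b2 →I1  (I1 outputs flow p/I1)
b1 →J3  (common-f at J3 fixed by 2)
b5 →J1  (prefer integral on C1)
b0 →J2  (J1: last free bond brings flow in)
b3 →R1  (J2 effort already set via bond 0)

2  (C1, I1 all integral)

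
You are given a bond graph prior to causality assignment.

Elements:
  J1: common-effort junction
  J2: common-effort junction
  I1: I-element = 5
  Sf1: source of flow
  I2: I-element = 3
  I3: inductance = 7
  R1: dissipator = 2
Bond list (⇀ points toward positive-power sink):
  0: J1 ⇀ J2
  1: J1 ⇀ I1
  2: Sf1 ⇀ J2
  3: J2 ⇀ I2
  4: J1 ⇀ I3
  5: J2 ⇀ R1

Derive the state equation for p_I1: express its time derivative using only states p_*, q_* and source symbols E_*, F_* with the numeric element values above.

bond 2 →Sf1  (Sf1 fixes flow; stroke at Sf1)
bond 1 →I1  (I1: I, integral causality)
bond 3 →I2  (I2: I, integral causality)
bond 4 →I3  (I3: I, integral causality)
bond 0 →J1  (J1: last free bond brings effort in)
bond 5 →J2  (J2 needs exactly one e-in)

dp_I1/dt = 2*F_Sf1 - 2*p_I1/5 - 2*p_I2/3 - 2*p_I3/7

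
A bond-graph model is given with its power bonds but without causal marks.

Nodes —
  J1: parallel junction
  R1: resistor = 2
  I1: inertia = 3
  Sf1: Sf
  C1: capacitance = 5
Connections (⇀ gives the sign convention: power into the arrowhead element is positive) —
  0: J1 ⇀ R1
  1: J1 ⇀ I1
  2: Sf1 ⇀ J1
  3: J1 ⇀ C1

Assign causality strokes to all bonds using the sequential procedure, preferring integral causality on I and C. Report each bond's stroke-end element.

β0 stroke at R1
β1 stroke at I1
β2 stroke at Sf1
β3 stroke at J1

b2 |Sf1  (Sf1: flow source, stroke at near end)
b1 |I1  (I1 outputs flow p/I1)
b3 |J1  (C1: C, integral causality)
b0 |R1  (0-jn J1 has e-setter on 3)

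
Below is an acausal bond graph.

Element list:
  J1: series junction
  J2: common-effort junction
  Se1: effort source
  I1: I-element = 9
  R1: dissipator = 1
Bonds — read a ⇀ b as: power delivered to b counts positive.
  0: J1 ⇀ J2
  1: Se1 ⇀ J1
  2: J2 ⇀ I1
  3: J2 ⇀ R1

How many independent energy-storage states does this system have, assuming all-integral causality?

1  (I1 all integral)

β1 stroke→J1  (Se1 fixes effort; stroke away)
β0 stroke→J2  (closing 1-jn rule on J1)
β2 stroke→I1  (0-jn J2 has e-setter on 0)
β3 stroke→R1  (0-jn J2 has e-setter on 0)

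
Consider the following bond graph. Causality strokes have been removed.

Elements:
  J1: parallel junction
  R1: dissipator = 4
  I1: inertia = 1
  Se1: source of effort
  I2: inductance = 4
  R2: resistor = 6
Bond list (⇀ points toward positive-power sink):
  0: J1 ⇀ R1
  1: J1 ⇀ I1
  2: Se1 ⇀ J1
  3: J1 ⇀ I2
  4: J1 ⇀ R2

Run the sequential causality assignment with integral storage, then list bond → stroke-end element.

#0 stroke→R1
#1 stroke→I1
#2 stroke→J1
#3 stroke→I2
#4 stroke→R2

β2 stroke→J1  (source Se1 imposes e)
β0 stroke→R1  (J1 effort already set via bond 2)
β1 stroke→I1  (common-e at J1 fixed by 2)
β3 stroke→I2  (J1: bond 2 brought effort, rest push out)
β4 stroke→R2  (common-e at J1 fixed by 2)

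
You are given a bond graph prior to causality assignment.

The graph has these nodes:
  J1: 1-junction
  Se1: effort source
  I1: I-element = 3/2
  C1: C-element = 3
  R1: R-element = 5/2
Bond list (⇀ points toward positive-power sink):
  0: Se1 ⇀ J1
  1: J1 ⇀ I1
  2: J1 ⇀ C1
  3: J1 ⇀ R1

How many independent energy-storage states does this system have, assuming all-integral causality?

2  (C1, I1 all integral)

bond 0 →J1  (Se1 fixes effort; stroke away)
bond 1 →I1  (I1: I, integral causality)
bond 2 →J1  (J1 flow already set via bond 1)
bond 3 →J1  (J1: bond 1 brought flow, rest push out)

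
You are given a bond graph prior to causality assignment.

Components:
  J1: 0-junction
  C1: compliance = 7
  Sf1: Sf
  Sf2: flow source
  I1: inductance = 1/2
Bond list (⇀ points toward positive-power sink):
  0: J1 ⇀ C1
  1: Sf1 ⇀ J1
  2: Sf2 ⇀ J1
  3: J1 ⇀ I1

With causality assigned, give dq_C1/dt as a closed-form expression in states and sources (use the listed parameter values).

dq_C1/dt = F_Sf1 + F_Sf2 - 2*p_I1

bond 1 stroke→Sf1  (source Sf1 imposes f)
bond 2 stroke→Sf2  (Sf2: flow source, stroke at near end)
bond 0 stroke→J1  (prefer integral on C1)
bond 3 stroke→I1  (J1 effort already set via bond 0)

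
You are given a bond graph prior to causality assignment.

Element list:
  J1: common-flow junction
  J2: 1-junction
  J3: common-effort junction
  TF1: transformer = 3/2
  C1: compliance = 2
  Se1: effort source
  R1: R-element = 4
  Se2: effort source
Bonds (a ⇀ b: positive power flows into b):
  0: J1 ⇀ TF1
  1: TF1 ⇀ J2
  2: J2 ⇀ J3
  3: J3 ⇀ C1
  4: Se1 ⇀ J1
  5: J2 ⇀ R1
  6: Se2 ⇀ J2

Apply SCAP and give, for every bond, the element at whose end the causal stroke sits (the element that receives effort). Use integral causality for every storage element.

#0 stroke at TF1
#1 stroke at J2
#2 stroke at J2
#3 stroke at J3
#4 stroke at J1
#5 stroke at R1
#6 stroke at J2

bond 4 |J1  (Se1 (Se) sets effort on bond)
bond 6 |J2  (Se2 (Se) sets effort on bond)
bond 0 |TF1  (only one flow-in slot at J1)
bond 1 |J2  (through TF1, causality passes straight; one stroke at TF1)
bond 3 |J3  (C1 integral (e out))
bond 2 |J2  (J3: bond 3 brought effort, rest push out)
bond 5 |R1  (J2 needs exactly one f-in)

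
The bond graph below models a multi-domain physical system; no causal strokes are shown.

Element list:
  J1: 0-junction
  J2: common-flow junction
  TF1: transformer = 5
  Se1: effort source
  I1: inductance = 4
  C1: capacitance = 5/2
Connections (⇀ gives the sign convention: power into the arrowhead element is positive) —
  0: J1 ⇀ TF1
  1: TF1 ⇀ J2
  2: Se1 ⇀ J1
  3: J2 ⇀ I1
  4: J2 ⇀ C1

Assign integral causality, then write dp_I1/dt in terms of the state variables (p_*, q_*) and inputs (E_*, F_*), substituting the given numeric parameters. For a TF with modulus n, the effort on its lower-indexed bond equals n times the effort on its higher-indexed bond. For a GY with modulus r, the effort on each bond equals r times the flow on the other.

dp_I1/dt = E_Se1/5 - 2*q_C1/5

bond 2 →J1  (Se1 fixes effort; stroke away)
bond 0 →TF1  (J1 effort already set via bond 2)
bond 1 →J2  (TF1 one-in-one-out from 0)
bond 3 →I1  (I1 integral (f out))
bond 4 →J2  (J2 flow already set via bond 3)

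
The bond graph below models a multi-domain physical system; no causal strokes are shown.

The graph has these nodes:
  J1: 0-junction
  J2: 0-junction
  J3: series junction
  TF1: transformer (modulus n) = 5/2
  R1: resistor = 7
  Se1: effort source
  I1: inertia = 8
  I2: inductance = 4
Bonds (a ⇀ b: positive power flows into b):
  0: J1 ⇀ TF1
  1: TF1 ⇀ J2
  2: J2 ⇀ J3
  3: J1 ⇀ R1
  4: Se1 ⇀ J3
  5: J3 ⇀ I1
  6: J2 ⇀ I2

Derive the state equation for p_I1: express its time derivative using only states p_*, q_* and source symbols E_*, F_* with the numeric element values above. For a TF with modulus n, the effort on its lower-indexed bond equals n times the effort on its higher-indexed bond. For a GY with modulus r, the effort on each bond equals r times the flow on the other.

b4 stroke→J3  (Se1 fixes effort; stroke away)
b5 stroke→I1  (I1 integral (f out))
b2 stroke→J3  (1-jn J3 has f-setter on 5)
b6 stroke→I2  (prefer integral on I2)
b1 stroke→J2  (only one effort-in slot at J2)
b0 stroke→TF1  (TF1: transformer flips bond 1)
b3 stroke→J1  (J1 needs exactly one e-in)

dp_I1/dt = E_Se1 - 7*p_I1/50 - 7*p_I2/25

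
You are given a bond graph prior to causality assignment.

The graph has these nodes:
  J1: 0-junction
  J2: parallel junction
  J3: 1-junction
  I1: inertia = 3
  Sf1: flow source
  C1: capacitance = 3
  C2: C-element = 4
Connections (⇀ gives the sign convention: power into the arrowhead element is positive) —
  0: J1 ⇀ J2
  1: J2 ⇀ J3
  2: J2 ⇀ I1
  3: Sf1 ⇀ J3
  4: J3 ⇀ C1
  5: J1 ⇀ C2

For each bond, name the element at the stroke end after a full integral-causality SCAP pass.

bond 3 |Sf1  (Sf1: flow source, stroke at near end)
bond 1 |J3  (J3: bond 3 brought flow, rest push out)
bond 4 |J3  (common-f at J3 fixed by 3)
bond 2 |I1  (I1 outputs flow p/I1)
bond 0 |J2  (closing 0-jn rule on J2)
bond 5 |J1  (J1 needs exactly one e-in)

bond 0 |J2
bond 1 |J3
bond 2 |I1
bond 3 |Sf1
bond 4 |J3
bond 5 |J1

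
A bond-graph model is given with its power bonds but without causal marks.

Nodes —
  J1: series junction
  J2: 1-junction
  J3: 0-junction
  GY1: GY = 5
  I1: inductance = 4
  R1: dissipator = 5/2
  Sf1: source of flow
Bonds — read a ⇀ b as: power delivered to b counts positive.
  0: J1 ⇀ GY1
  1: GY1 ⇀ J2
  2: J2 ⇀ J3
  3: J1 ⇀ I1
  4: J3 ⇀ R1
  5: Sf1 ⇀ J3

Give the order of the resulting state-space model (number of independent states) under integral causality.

#5 |Sf1  (Sf1 fixes flow; stroke at Sf1)
#3 |I1  (I1 integral (f out))
#0 |J1  (1-jn J1 has f-setter on 3)
#1 |J2  (GY1 both-in/both-out from 0)
#2 |J3  (J2: last free bond brings flow in)
#4 |R1  (0-jn J3 has e-setter on 2)

1  (I1 all integral)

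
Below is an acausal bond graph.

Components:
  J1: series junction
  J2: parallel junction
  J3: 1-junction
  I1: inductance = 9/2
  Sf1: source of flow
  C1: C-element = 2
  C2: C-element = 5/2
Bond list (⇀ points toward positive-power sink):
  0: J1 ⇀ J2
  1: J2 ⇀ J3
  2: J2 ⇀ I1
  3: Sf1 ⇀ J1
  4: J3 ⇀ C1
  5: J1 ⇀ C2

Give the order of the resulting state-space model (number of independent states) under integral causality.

β3 stroke at Sf1  (source Sf1 imposes f)
β0 stroke at J1  (J1 flow already set via bond 3)
β5 stroke at J1  (1-jn J1 has f-setter on 3)
β2 stroke at I1  (I1: I, integral causality)
β1 stroke at J2  (J2 needs exactly one e-in)
β4 stroke at J3  (J3 flow already set via bond 1)

3  (C1, C2, I1 all integral)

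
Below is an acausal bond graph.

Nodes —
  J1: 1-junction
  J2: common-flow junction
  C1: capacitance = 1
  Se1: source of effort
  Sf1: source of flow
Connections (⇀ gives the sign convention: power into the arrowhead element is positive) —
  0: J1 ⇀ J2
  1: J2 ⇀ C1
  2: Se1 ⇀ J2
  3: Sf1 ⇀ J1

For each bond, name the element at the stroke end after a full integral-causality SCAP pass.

b0 →J1
b1 →J2
b2 →J2
b3 →Sf1

bond 2 →J2  (source Se1 imposes e)
bond 3 →Sf1  (source Sf1 imposes f)
bond 0 →J1  (1-jn J1 has f-setter on 3)
bond 1 →J2  (common-f at J2 fixed by 0)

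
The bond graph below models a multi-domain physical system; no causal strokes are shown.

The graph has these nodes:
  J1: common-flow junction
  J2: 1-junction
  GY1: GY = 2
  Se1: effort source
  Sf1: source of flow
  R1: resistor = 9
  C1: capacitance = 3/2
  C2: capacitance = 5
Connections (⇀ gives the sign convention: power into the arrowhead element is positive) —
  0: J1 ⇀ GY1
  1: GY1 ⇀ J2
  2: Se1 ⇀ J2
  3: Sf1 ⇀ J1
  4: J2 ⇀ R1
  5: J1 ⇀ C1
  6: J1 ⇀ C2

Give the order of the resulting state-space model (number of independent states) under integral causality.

#2 stroke→J2  (source Se1 imposes e)
#3 stroke→Sf1  (Sf1 fixes flow; stroke at Sf1)
#0 stroke→J1  (common-f at J1 fixed by 3)
#5 stroke→J1  (1-jn J1 has f-setter on 3)
#6 stroke→J1  (J1: bond 3 brought flow, rest push out)
#1 stroke→J2  (GY1 both-in/both-out from 0)
#4 stroke→R1  (closing 1-jn rule on J2)

2  (C1, C2 all integral)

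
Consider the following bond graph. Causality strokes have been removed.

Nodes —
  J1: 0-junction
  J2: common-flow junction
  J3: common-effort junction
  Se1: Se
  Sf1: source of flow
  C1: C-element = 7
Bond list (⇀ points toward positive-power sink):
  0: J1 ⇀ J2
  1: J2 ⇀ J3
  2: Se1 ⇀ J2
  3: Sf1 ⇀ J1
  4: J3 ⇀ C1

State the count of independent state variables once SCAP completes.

1  (C1 all integral)

#2 stroke at J2  (Se1: effort source, stroke at far end)
#3 stroke at Sf1  (source Sf1 imposes f)
#0 stroke at J1  (only one effort-in slot at J1)
#1 stroke at J2  (common-f at J2 fixed by 0)
#4 stroke at J3  (only one effort-in slot at J3)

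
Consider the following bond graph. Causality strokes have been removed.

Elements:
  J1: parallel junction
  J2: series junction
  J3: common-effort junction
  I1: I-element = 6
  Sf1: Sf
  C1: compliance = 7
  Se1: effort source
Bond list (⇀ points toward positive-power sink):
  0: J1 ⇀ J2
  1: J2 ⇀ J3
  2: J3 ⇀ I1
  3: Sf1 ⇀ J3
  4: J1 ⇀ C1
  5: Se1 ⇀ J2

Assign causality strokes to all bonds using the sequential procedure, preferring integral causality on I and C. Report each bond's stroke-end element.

#0 stroke at J2
#1 stroke at J3
#2 stroke at I1
#3 stroke at Sf1
#4 stroke at J1
#5 stroke at J2

bond 3 stroke at Sf1  (Sf1: flow source, stroke at near end)
bond 5 stroke at J2  (Se1 (Se) sets effort on bond)
bond 2 stroke at I1  (I1 integral (f out))
bond 1 stroke at J3  (only one effort-in slot at J3)
bond 0 stroke at J2  (1-jn J2 has f-setter on 1)
bond 4 stroke at J1  (J1: last free bond brings effort in)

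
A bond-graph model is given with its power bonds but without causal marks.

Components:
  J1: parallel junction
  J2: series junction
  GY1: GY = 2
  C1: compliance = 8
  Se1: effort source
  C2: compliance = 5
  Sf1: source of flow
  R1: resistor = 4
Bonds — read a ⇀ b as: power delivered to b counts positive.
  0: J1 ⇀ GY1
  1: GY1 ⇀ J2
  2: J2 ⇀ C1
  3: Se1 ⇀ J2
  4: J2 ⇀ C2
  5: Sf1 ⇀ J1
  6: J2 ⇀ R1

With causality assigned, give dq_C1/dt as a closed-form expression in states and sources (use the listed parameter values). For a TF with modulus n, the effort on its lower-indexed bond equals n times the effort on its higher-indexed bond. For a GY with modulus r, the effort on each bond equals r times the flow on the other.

dq_C1/dt = E_Se1/4 + F_Sf1/2 - q_C1/32 - q_C2/20

β3 |J2  (Se1 fixes effort; stroke away)
β5 |Sf1  (Sf1 fixes flow; stroke at Sf1)
β0 |J1  (closing 0-jn rule on J1)
β1 |J2  (GY1: gyrator matches bond 0)
β2 |J2  (C1 outputs effort q/C1)
β4 |J2  (C2 outputs effort q/C2)
β6 |R1  (J2: last free bond brings flow in)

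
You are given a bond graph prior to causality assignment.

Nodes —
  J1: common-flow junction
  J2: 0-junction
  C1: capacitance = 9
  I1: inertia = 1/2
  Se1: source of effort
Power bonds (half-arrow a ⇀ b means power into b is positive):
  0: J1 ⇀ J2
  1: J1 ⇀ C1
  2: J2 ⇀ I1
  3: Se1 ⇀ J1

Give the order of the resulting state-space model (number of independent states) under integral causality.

bond 3 stroke at J1  (source Se1 imposes e)
bond 1 stroke at J1  (prefer integral on C1)
bond 0 stroke at J2  (only one flow-in slot at J1)
bond 2 stroke at I1  (J2 effort already set via bond 0)

2  (C1, I1 all integral)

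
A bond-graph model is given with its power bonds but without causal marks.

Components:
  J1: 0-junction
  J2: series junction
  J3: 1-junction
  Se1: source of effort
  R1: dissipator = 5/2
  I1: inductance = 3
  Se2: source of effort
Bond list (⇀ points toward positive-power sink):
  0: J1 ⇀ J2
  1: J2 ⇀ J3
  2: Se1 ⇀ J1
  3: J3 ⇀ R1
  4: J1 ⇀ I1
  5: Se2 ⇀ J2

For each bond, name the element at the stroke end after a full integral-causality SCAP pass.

bond 0 stroke→J2
bond 1 stroke→J3
bond 2 stroke→J1
bond 3 stroke→R1
bond 4 stroke→I1
bond 5 stroke→J2

bond 2 |J1  (source Se1 imposes e)
bond 5 |J2  (source Se2 imposes e)
bond 0 |J2  (J1: bond 2 brought effort, rest push out)
bond 4 |I1  (J1: bond 2 brought effort, rest push out)
bond 1 |J3  (J2 needs exactly one f-in)
bond 3 |R1  (closing 1-jn rule on J3)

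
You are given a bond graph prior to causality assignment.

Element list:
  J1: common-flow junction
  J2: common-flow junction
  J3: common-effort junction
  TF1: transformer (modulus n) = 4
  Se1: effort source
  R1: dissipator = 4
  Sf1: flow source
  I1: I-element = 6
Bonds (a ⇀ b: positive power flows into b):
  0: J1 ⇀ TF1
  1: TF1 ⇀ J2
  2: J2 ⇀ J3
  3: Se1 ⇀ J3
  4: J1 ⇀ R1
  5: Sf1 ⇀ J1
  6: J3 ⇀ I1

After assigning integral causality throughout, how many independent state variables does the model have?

bond 3 stroke at J3  (source Se1 imposes e)
bond 5 stroke at Sf1  (Sf1: flow source, stroke at near end)
bond 0 stroke at J1  (common-f at J1 fixed by 5)
bond 4 stroke at J1  (J1 flow already set via bond 5)
bond 2 stroke at J2  (common-e at J3 fixed by 3)
bond 6 stroke at I1  (0-jn J3 has e-setter on 3)
bond 1 stroke at TF1  (TF1: transformer flips bond 0)

1  (I1 all integral)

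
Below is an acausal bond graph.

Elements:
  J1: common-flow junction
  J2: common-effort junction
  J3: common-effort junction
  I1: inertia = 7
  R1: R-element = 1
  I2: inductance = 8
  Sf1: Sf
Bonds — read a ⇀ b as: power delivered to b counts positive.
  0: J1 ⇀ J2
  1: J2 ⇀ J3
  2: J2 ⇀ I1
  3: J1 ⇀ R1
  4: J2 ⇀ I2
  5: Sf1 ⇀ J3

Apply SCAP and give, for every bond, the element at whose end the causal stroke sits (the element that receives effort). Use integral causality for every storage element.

bond 5 →Sf1  (source Sf1 imposes f)
bond 1 →J3  (closing 0-jn rule on J3)
bond 2 →I1  (I1: I, integral causality)
bond 4 →I2  (I2 outputs flow p/I2)
bond 0 →J2  (only one effort-in slot at J2)
bond 3 →J1  (1-jn J1 has f-setter on 0)

b0 |J2
b1 |J3
b2 |I1
b3 |J1
b4 |I2
b5 |Sf1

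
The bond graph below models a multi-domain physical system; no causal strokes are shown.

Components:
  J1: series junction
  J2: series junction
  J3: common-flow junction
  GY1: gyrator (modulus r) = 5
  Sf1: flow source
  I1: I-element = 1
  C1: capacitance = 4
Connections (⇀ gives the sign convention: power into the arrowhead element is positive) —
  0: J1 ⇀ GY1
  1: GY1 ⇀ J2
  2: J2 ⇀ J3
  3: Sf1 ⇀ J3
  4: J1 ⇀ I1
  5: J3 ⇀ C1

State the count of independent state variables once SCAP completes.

bond 3 stroke at Sf1  (source Sf1 imposes f)
bond 2 stroke at J3  (1-jn J3 has f-setter on 3)
bond 5 stroke at J3  (common-f at J3 fixed by 3)
bond 1 stroke at J2  (J2: bond 2 brought flow, rest push out)
bond 0 stroke at J1  (GY1: gyrator matches bond 1)
bond 4 stroke at I1  (only one flow-in slot at J1)

2  (C1, I1 all integral)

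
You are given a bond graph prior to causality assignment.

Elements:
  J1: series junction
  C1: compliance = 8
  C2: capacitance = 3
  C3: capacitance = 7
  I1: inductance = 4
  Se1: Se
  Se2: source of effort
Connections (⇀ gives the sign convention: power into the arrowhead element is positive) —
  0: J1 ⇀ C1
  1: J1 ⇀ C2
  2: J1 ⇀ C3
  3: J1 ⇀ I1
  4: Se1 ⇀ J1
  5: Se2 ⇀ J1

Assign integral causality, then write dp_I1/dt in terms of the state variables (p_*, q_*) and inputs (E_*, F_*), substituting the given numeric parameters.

β4 stroke at J1  (Se1: effort source, stroke at far end)
β5 stroke at J1  (source Se2 imposes e)
β0 stroke at J1  (prefer integral on C1)
β1 stroke at J1  (C2 integral (e out))
β2 stroke at J1  (prefer integral on C3)
β3 stroke at I1  (J1: last free bond brings flow in)

dp_I1/dt = E_Se1 + E_Se2 - q_C1/8 - q_C2/3 - q_C3/7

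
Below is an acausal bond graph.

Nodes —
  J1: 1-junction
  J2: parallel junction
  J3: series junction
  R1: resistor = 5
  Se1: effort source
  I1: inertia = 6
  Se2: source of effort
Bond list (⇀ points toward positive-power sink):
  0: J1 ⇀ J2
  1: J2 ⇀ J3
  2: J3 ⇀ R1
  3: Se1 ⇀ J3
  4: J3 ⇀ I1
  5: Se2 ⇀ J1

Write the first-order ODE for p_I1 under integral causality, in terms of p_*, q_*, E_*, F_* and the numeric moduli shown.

#3 |J3  (Se1: effort source, stroke at far end)
#5 |J1  (Se2 fixes effort; stroke away)
#0 |J2  (closing 1-jn rule on J1)
#1 |J3  (J2 effort already set via bond 0)
#4 |I1  (prefer integral on I1)
#2 |J3  (J3 flow already set via bond 4)

dp_I1/dt = E_Se1 + E_Se2 - 5*p_I1/6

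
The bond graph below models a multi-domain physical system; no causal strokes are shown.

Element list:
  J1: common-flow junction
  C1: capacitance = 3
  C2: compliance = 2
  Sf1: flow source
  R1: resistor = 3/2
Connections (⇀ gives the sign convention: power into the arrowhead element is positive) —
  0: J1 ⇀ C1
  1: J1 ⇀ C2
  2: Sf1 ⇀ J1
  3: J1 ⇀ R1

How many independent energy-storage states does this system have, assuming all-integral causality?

2  (C1, C2 all integral)

b2 →Sf1  (Sf1 (Sf) sets flow on bond)
b0 →J1  (1-jn J1 has f-setter on 2)
b1 →J1  (1-jn J1 has f-setter on 2)
b3 →J1  (J1 flow already set via bond 2)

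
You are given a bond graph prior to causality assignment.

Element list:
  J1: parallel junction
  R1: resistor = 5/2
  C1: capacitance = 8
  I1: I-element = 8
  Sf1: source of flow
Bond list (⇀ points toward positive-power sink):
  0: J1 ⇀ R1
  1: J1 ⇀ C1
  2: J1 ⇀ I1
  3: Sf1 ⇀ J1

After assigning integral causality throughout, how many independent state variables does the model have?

β3 |Sf1  (source Sf1 imposes f)
β1 |J1  (C1 outputs effort q/C1)
β0 |R1  (J1 effort already set via bond 1)
β2 |I1  (common-e at J1 fixed by 1)

2  (C1, I1 all integral)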